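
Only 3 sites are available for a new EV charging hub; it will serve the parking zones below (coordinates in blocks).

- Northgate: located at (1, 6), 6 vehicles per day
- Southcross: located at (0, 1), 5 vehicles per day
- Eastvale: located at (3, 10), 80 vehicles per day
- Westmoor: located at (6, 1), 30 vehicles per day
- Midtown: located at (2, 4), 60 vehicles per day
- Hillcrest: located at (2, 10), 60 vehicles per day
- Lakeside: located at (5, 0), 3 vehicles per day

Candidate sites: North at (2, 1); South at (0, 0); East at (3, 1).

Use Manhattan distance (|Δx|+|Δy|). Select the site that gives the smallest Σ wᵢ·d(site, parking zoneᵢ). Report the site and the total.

Total weighted distance at each candidate:
  North (2, 1): total = 1698
  South (0, 0): total = 2392
  East (3, 1): total = 1716
Minimum is at North with total 1698 blocks.

North, total 1698 blocks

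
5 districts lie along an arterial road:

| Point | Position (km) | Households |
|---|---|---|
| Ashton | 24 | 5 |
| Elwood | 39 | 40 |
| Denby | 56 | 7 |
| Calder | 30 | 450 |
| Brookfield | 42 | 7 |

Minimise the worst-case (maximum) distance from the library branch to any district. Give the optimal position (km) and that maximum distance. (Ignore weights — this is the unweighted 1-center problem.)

The 1-center on a line is the midpoint of the two extreme points: leftmost at 24, rightmost at 56.
Optimal location = (24 + 56)/2 = 40; maximum distance = (56 − 24)/2 = 16.

location 40, max distance 16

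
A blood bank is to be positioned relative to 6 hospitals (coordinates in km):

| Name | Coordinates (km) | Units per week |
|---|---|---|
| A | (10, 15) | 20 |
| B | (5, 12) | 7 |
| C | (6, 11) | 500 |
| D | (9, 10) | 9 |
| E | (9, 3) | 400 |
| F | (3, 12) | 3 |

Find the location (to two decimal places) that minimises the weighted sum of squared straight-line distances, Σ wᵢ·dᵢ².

The minimiser of Σwᵢ‖p−pᵢ‖² is the weighted centroid p* = (Σwᵢpᵢ)/(Σwᵢ).
Σwᵢ = 939.
Σwᵢxᵢ = 20·10 + 7·5 + 500·6 + 9·9 + 400·9 + 3·3 = 6925.
Σwᵢyᵢ = 20·15 + 7·12 + 500·11 + 9·10 + 400·3 + 3·12 = 7210.
x* = 6925/939 = 7.37, y* = 7210/939 = 7.68.

(7.37, 7.68)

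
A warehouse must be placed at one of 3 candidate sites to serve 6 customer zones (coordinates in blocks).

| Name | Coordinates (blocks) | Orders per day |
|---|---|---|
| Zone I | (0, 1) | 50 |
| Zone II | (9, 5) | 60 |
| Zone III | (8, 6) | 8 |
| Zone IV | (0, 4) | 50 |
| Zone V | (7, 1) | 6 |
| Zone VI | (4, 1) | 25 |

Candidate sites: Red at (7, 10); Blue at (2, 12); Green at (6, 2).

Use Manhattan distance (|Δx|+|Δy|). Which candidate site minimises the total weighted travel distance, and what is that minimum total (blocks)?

Total weighted distance at each candidate:
  Red (7, 10): total = 2264
  Blue (2, 12): total = 2507
  Green (6, 2): total = 1245
Minimum is at Green with total 1245 blocks.

Green, total 1245 blocks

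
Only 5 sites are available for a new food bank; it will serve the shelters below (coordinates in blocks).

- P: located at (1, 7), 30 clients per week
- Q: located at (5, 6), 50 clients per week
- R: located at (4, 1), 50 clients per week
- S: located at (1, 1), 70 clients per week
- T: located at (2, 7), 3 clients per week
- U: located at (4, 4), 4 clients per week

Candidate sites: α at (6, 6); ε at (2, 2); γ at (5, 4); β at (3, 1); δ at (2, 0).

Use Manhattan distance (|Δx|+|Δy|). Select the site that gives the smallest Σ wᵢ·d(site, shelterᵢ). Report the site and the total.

Total weighted distance at each candidate:
  α (6, 6): total = 1311
  ε (2, 2): total = 851
  γ (5, 4): total = 1022
  β (3, 1): total = 817
  δ (2, 0): total = 1025
Minimum is at β with total 817 blocks.

β, total 817 blocks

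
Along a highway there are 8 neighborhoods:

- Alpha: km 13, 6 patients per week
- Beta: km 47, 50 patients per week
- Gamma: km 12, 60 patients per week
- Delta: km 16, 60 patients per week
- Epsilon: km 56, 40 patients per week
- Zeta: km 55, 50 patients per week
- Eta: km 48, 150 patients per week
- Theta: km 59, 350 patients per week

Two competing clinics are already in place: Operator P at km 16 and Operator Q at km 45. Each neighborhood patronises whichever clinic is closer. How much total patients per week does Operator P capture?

126

The indifferent point is the midpoint (16+45)/2 = 30.5; neighborhoods left of it (closer to Operator P at 16) go to Operator P, those right go to Operator Q.
  Gamma at 12 (w=60) → Operator P
  Alpha at 13 (w=6) → Operator P
  Delta at 16 (w=60) → Operator P
  Beta at 47 (w=50) → Operator Q
  Eta at 48 (w=150) → Operator Q
  Zeta at 55 (w=50) → Operator Q
  Epsilon at 56 (w=40) → Operator Q
  Theta at 59 (w=350) → Operator Q
Operator P captures 126; Operator Q captures 640.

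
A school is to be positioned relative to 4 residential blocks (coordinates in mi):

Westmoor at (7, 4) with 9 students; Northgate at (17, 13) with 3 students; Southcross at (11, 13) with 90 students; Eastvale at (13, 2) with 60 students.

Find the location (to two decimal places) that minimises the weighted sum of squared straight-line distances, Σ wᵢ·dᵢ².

The minimiser of Σwᵢ‖p−pᵢ‖² is the weighted centroid p* = (Σwᵢpᵢ)/(Σwᵢ).
Σwᵢ = 162.
Σwᵢxᵢ = 9·7 + 3·17 + 90·11 + 60·13 = 1884.
Σwᵢyᵢ = 9·4 + 3·13 + 90·13 + 60·2 = 1365.
x* = 1884/162 = 11.63, y* = 1365/162 = 8.43.

(11.63, 8.43)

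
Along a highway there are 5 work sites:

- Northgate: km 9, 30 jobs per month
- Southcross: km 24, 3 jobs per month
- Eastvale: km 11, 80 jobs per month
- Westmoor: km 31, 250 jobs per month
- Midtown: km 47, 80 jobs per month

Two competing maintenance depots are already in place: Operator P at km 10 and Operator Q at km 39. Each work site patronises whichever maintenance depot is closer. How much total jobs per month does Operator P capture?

The indifferent point is the midpoint (10+39)/2 = 24.5; work sites left of it (closer to Operator P at 10) go to Operator P, those right go to Operator Q.
  Northgate at 9 (w=30) → Operator P
  Eastvale at 11 (w=80) → Operator P
  Southcross at 24 (w=3) → Operator P
  Westmoor at 31 (w=250) → Operator Q
  Midtown at 47 (w=80) → Operator Q
Operator P captures 113; Operator Q captures 330.

113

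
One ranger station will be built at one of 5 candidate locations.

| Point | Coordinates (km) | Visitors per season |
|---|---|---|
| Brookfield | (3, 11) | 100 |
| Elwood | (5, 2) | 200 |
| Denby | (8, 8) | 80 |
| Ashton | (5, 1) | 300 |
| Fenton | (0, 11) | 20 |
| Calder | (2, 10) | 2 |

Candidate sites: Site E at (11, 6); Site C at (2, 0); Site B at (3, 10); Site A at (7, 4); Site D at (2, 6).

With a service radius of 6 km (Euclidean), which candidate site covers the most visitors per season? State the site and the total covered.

Coverage radius r = 6 km; a point is covered iff (Δx)²+(Δy)² ≤ 6² = 36.
  Site E (11, 6): covers {Denby} → 80
  Site C (2, 0): covers {Elwood, Ashton} → 500
  Site B (3, 10): covers {Brookfield, Denby, Fenton, Calder} → 202
  Site A (7, 4): covers {Elwood, Denby, Ashton} → 580
  Site D (2, 6): covers {Brookfield, Elwood, Ashton, Fenton, Calder} → 622
Maximum coverage at Site D: 622 visitors per season.

Site D, covering 622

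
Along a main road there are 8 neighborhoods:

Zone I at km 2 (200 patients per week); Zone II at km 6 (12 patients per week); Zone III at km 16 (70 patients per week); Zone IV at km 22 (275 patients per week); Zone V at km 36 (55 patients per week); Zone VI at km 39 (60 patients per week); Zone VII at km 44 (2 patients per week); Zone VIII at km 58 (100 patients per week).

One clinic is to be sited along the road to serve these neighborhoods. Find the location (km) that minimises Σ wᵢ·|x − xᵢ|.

For a sum of weighted absolute distances on a line, the optimum is the weighted median (not the mean). Total weight W = 774; half-weight = 387.
Sort by position and accumulate weight:
  km 2 (Zone I, w=200) → cum 200
  km 6 (Zone II, w=12) → cum 212
  km 16 (Zone III, w=70) → cum 282
  km 22 (Zone IV, w=275) → cum 557  ≥ 387 → median here
  km 36 (Zone V, w=55) → cum 612
  km 39 (Zone VI, w=60) → cum 672
  km 44 (Zone VII, w=2) → cum 674
  km 58 (Zone VIII, w=100) → cum 774
Optimal location: km 22.

x = 22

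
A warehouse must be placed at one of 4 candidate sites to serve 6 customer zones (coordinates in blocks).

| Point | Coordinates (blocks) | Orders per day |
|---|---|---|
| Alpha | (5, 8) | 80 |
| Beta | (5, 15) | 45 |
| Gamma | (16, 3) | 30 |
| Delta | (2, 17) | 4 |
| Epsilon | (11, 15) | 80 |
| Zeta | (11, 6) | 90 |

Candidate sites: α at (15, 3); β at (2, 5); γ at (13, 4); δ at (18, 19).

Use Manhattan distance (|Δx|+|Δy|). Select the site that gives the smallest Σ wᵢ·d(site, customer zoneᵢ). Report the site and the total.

Total weighted distance at each candidate:
  α (15, 3): total = 4238
  β (2, 5): total = 4013
  γ (13, 4): total = 3431
  δ (18, 19): total = 5977
Minimum is at γ with total 3431 blocks.

γ, total 3431 blocks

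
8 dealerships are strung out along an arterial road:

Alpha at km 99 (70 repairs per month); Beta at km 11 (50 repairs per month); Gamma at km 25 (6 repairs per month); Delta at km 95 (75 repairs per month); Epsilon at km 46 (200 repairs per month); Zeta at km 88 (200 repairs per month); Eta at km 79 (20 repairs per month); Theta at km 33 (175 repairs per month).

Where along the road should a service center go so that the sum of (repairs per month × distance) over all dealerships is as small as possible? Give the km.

For a sum of weighted absolute distances on a line, the optimum is the weighted median (not the mean). Total weight W = 796; half-weight = 398.
Sort by position and accumulate weight:
  km 11 (Beta, w=50) → cum 50
  km 25 (Gamma, w=6) → cum 56
  km 33 (Theta, w=175) → cum 231
  km 46 (Epsilon, w=200) → cum 431  ≥ 398 → median here
  km 79 (Eta, w=20) → cum 451
  km 88 (Zeta, w=200) → cum 651
  km 95 (Delta, w=75) → cum 726
  km 99 (Alpha, w=70) → cum 796
Optimal location: km 46.

x = 46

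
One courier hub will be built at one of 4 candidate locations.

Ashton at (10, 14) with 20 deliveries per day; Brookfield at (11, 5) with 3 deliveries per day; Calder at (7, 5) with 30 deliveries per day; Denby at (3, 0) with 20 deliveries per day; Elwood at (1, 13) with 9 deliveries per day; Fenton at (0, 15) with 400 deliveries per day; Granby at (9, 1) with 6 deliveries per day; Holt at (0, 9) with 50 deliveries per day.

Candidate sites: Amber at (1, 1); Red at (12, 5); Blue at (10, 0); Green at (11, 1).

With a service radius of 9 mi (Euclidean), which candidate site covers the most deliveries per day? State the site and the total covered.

Amber, covering 106

Coverage radius r = 9 mi; a point is covered iff (Δx)²+(Δy)² ≤ 9² = 81.
  Amber (1, 1): covers {Calder, Denby, Granby, Holt} → 106
  Red (12, 5): covers {Brookfield, Calder, Granby} → 39
  Blue (10, 0): covers {Brookfield, Calder, Denby, Granby} → 59
  Green (11, 1): covers {Brookfield, Calder, Denby, Granby} → 59
Maximum coverage at Amber: 106 deliveries per day.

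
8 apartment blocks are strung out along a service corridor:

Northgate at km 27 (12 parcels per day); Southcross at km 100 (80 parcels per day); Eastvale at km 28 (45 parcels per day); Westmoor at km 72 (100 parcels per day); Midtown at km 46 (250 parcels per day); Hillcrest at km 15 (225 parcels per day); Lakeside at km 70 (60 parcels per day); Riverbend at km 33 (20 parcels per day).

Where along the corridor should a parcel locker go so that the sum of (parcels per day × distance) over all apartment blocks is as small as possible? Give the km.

For a sum of weighted absolute distances on a line, the optimum is the weighted median (not the mean). Total weight W = 792; half-weight = 396.
Sort by position and accumulate weight:
  km 15 (Hillcrest, w=225) → cum 225
  km 27 (Northgate, w=12) → cum 237
  km 28 (Eastvale, w=45) → cum 282
  km 33 (Riverbend, w=20) → cum 302
  km 46 (Midtown, w=250) → cum 552  ≥ 396 → median here
  km 70 (Lakeside, w=60) → cum 612
  km 72 (Westmoor, w=100) → cum 712
  km 100 (Southcross, w=80) → cum 792
Optimal location: km 46.

x = 46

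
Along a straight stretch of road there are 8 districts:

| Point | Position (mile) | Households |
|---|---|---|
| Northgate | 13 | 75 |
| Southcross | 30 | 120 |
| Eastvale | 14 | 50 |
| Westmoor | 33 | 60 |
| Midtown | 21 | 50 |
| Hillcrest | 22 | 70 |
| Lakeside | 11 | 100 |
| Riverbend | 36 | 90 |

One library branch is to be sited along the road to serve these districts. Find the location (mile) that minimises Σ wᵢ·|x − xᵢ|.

For a sum of weighted absolute distances on a line, the optimum is the weighted median (not the mean). Total weight W = 615; half-weight = 307.5.
Sort by position and accumulate weight:
  mile 11 (Lakeside, w=100) → cum 100
  mile 13 (Northgate, w=75) → cum 175
  mile 14 (Eastvale, w=50) → cum 225
  mile 21 (Midtown, w=50) → cum 275
  mile 22 (Hillcrest, w=70) → cum 345  ≥ 307.5 → median here
  mile 30 (Southcross, w=120) → cum 465
  mile 33 (Westmoor, w=60) → cum 525
  mile 36 (Riverbend, w=90) → cum 615
Optimal location: mile 22.

x = 22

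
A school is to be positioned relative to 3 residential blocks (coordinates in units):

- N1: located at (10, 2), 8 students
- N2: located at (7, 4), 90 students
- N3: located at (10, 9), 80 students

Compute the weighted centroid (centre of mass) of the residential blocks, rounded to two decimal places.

The minimiser of Σwᵢ‖p−pᵢ‖² is the weighted centroid p* = (Σwᵢpᵢ)/(Σwᵢ).
Σwᵢ = 178.
Σwᵢxᵢ = 8·10 + 90·7 + 80·10 = 1510.
Σwᵢyᵢ = 8·2 + 90·4 + 80·9 = 1096.
x* = 1510/178 = 8.48, y* = 1096/178 = 6.16.

(8.48, 6.16)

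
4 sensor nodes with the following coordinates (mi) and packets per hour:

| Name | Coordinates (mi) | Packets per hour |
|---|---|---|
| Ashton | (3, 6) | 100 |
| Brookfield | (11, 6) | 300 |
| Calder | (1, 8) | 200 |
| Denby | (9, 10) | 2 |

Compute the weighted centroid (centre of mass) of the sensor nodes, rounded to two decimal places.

(6.34, 6.68)

The minimiser of Σwᵢ‖p−pᵢ‖² is the weighted centroid p* = (Σwᵢpᵢ)/(Σwᵢ).
Σwᵢ = 602.
Σwᵢxᵢ = 100·3 + 300·11 + 200·1 + 2·9 = 3818.
Σwᵢyᵢ = 100·6 + 300·6 + 200·8 + 2·10 = 4020.
x* = 3818/602 = 6.34, y* = 4020/602 = 6.68.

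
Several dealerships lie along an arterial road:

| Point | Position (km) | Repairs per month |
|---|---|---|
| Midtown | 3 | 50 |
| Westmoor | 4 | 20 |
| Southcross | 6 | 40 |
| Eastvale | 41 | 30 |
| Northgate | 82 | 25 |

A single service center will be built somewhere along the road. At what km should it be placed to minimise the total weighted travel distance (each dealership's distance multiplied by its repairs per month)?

x = 6

For a sum of weighted absolute distances on a line, the optimum is the weighted median (not the mean). Total weight W = 165; half-weight = 82.5.
Sort by position and accumulate weight:
  km 3 (Midtown, w=50) → cum 50
  km 4 (Westmoor, w=20) → cum 70
  km 6 (Southcross, w=40) → cum 110  ≥ 82.5 → median here
  km 41 (Eastvale, w=30) → cum 140
  km 82 (Northgate, w=25) → cum 165
Optimal location: km 6.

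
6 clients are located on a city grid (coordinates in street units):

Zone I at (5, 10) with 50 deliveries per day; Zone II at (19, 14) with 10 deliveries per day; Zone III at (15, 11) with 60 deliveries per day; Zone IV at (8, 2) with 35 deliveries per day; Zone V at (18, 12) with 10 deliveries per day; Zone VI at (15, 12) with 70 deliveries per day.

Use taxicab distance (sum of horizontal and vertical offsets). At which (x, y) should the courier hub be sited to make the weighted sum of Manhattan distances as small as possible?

Manhattan distance separates: Σwᵢ(|x−xᵢ|+|y−yᵢ|) = Σwᵢ|x−xᵢ| + Σwᵢ|y−yᵢ|, so x and y are optimised independently as 1-D weighted medians.
Total weight W = 235; half = 117.5.
x-coordinate, sorted with cumulative weight:
  x=5 (Zone I, w=50) cum 50
  x=8 (Zone IV, w=35) cum 85
  x=15 (Zone III, w=60) cum 145  ← median
  x=15 (Zone VI, w=70) cum 215
  x=18 (Zone V, w=10) cum 225
  x=19 (Zone II, w=10) cum 235
⇒ x* = 15
y-coordinate, sorted with cumulative weight:
  y=2 (Zone IV, w=35) cum 35
  y=10 (Zone I, w=50) cum 85
  y=11 (Zone III, w=60) cum 145  ← median
  y=12 (Zone V, w=10) cum 155
  y=12 (Zone VI, w=70) cum 225
  y=14 (Zone II, w=10) cum 235
⇒ y* = 11

(15, 11)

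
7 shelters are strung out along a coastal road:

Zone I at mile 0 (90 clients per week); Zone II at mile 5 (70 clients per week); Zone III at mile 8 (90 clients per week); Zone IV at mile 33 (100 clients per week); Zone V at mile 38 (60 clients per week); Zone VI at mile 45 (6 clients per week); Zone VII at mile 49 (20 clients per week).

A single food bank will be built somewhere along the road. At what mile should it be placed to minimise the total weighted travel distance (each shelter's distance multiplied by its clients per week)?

x = 8

For a sum of weighted absolute distances on a line, the optimum is the weighted median (not the mean). Total weight W = 436; half-weight = 218.
Sort by position and accumulate weight:
  mile 0 (Zone I, w=90) → cum 90
  mile 5 (Zone II, w=70) → cum 160
  mile 8 (Zone III, w=90) → cum 250  ≥ 218 → median here
  mile 33 (Zone IV, w=100) → cum 350
  mile 38 (Zone V, w=60) → cum 410
  mile 45 (Zone VI, w=6) → cum 416
  mile 49 (Zone VII, w=20) → cum 436
Optimal location: mile 8.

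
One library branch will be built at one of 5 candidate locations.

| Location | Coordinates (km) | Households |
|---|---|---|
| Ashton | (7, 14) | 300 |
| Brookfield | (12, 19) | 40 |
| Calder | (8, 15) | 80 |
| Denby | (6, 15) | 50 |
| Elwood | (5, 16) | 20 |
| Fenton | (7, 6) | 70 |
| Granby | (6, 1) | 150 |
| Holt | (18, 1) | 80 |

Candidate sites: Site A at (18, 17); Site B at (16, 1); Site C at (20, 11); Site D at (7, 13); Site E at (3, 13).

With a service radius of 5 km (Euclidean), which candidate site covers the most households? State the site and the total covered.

Coverage radius r = 5 km; a point is covered iff (Δx)²+(Δy)² ≤ 5² = 25.
  Site A (18, 17): covers {none} → 0
  Site B (16, 1): covers {Holt} → 80
  Site C (20, 11): covers {none} → 0
  Site D (7, 13): covers {Ashton, Calder, Denby, Elwood} → 450
  Site E (3, 13): covers {Ashton, Denby, Elwood} → 370
Maximum coverage at Site D: 450 households.

Site D, covering 450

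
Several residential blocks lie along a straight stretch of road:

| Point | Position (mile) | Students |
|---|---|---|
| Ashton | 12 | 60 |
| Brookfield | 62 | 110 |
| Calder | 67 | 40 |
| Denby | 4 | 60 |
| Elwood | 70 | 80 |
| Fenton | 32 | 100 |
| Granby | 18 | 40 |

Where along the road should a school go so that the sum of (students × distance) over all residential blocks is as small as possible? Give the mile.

For a sum of weighted absolute distances on a line, the optimum is the weighted median (not the mean). Total weight W = 490; half-weight = 245.
Sort by position and accumulate weight:
  mile 4 (Denby, w=60) → cum 60
  mile 12 (Ashton, w=60) → cum 120
  mile 18 (Granby, w=40) → cum 160
  mile 32 (Fenton, w=100) → cum 260  ≥ 245 → median here
  mile 62 (Brookfield, w=110) → cum 370
  mile 67 (Calder, w=40) → cum 410
  mile 70 (Elwood, w=80) → cum 490
Optimal location: mile 32.

x = 32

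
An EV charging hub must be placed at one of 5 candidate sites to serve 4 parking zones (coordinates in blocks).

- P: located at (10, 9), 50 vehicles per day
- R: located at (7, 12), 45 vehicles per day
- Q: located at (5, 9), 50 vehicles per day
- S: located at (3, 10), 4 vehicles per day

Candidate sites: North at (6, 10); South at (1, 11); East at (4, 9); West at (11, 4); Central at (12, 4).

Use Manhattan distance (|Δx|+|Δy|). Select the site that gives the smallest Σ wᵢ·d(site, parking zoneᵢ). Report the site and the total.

Total weighted distance at each candidate:
  North (6, 10): total = 497
  South (1, 11): total = 1177
  East (4, 9): total = 628
  West (11, 4): total = 1446
  Central (12, 4): total = 1595
Minimum is at North with total 497 blocks.

North, total 497 blocks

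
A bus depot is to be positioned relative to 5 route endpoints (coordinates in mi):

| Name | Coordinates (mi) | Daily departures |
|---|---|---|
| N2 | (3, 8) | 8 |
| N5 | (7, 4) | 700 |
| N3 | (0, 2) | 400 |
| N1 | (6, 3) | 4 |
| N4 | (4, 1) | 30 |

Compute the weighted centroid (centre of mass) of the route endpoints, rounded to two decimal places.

The minimiser of Σwᵢ‖p−pᵢ‖² is the weighted centroid p* = (Σwᵢpᵢ)/(Σwᵢ).
Σwᵢ = 1142.
Σwᵢxᵢ = 8·3 + 700·7 + 400·0 + 4·6 + 30·4 = 5068.
Σwᵢyᵢ = 8·8 + 700·4 + 400·2 + 4·3 + 30·1 = 3706.
x* = 5068/1142 = 4.44, y* = 3706/1142 = 3.25.

(4.44, 3.25)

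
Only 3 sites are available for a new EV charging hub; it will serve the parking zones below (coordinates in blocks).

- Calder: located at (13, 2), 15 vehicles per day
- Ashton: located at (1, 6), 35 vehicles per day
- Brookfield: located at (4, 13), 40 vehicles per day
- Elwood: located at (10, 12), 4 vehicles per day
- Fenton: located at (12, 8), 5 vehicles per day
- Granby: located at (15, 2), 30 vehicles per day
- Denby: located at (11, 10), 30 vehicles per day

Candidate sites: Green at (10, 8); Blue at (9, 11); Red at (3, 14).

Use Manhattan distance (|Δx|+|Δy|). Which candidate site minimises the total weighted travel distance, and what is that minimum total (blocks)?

Total weighted distance at each candidate:
  Green (10, 8): total = 1406
  Blue (9, 11): total = 1508
  Red (3, 14): total = 1951
Minimum is at Green with total 1406 blocks.

Green, total 1406 blocks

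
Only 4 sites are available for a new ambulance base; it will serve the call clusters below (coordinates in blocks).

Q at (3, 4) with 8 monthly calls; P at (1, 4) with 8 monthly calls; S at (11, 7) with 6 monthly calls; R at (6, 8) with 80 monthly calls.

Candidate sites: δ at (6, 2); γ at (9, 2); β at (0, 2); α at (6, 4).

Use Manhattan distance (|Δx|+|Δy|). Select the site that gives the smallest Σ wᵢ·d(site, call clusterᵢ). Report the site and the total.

Total weighted distance at each candidate:
  δ (6, 2): total = 636
  γ (9, 2): total = 906
  β (0, 2): total = 1120
  α (6, 4): total = 432
Minimum is at α with total 432 blocks.

α, total 432 blocks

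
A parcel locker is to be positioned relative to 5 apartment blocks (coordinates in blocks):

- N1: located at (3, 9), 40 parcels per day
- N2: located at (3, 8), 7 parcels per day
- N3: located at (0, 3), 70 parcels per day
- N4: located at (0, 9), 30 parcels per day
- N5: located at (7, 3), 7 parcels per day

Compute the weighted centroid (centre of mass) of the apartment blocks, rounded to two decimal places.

The minimiser of Σwᵢ‖p−pᵢ‖² is the weighted centroid p* = (Σwᵢpᵢ)/(Σwᵢ).
Σwᵢ = 154.
Σwᵢxᵢ = 40·3 + 7·3 + 70·0 + 30·0 + 7·7 = 190.
Σwᵢyᵢ = 40·9 + 7·8 + 70·3 + 30·9 + 7·3 = 917.
x* = 190/154 = 1.23, y* = 917/154 = 5.95.

(1.23, 5.95)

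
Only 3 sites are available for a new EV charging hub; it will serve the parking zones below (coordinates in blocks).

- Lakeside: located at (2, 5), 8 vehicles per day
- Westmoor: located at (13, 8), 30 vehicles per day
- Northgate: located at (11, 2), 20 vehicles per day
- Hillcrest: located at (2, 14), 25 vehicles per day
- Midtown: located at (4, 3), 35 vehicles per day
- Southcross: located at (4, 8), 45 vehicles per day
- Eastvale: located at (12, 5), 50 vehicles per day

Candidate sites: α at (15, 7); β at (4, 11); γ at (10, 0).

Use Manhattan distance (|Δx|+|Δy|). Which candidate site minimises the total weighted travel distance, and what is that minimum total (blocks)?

Total weighted distance at each candidate:
  α (15, 7): total = 2205
  β (4, 11): total = 1984
  γ (10, 0): total = 2339
Minimum is at β with total 1984 blocks.

β, total 1984 blocks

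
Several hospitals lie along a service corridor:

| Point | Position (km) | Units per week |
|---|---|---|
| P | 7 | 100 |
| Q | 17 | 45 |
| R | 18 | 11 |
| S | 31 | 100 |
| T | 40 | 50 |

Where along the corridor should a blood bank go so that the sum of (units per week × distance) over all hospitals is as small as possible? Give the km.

For a sum of weighted absolute distances on a line, the optimum is the weighted median (not the mean). Total weight W = 306; half-weight = 153.
Sort by position and accumulate weight:
  km 7 (P, w=100) → cum 100
  km 17 (Q, w=45) → cum 145
  km 18 (R, w=11) → cum 156  ≥ 153 → median here
  km 31 (S, w=100) → cum 256
  km 40 (T, w=50) → cum 306
Optimal location: km 18.

x = 18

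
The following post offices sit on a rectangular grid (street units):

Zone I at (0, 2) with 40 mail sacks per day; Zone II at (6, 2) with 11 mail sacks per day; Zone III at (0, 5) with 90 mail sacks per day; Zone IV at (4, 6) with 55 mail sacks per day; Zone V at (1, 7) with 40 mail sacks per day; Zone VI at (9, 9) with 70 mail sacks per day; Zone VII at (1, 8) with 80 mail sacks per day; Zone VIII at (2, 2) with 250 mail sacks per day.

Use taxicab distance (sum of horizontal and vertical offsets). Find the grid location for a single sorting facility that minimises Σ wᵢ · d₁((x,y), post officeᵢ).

(2, 5)

Manhattan distance separates: Σwᵢ(|x−xᵢ|+|y−yᵢ|) = Σwᵢ|x−xᵢ| + Σwᵢ|y−yᵢ|, so x and y are optimised independently as 1-D weighted medians.
Total weight W = 636; half = 318.
x-coordinate, sorted with cumulative weight:
  x=0 (Zone I, w=40) cum 40
  x=0 (Zone III, w=90) cum 130
  x=1 (Zone V, w=40) cum 170
  x=1 (Zone VII, w=80) cum 250
  x=2 (Zone VIII, w=250) cum 500  ← median
  x=4 (Zone IV, w=55) cum 555
  x=6 (Zone II, w=11) cum 566
  x=9 (Zone VI, w=70) cum 636
⇒ x* = 2
y-coordinate, sorted with cumulative weight:
  y=2 (Zone I, w=40) cum 40
  y=2 (Zone II, w=11) cum 51
  y=2 (Zone VIII, w=250) cum 301
  y=5 (Zone III, w=90) cum 391  ← median
  y=6 (Zone IV, w=55) cum 446
  y=7 (Zone V, w=40) cum 486
  y=8 (Zone VII, w=80) cum 566
  y=9 (Zone VI, w=70) cum 636
⇒ y* = 5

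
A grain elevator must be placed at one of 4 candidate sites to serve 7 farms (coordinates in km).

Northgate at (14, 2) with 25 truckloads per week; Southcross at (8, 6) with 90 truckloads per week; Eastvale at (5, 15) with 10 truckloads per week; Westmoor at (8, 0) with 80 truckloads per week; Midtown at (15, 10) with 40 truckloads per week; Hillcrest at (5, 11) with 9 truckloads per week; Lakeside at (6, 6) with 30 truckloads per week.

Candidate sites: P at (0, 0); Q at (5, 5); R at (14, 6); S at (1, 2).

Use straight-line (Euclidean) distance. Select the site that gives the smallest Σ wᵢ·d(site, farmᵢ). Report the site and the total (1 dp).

Total weighted distance at each candidate:
  P (0, 0): total = 3136.1
  Q (5, 5): total = 1631.9
  R (14, 6): total = 1943.7
  S (1, 2): total = 2694.7
Minimum is at Q with total 1631.9 km.

Q, total 1631.9 km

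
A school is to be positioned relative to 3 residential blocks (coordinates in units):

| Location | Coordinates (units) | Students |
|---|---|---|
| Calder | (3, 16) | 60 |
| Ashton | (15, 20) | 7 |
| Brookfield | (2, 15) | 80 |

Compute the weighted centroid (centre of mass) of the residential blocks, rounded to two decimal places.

The minimiser of Σwᵢ‖p−pᵢ‖² is the weighted centroid p* = (Σwᵢpᵢ)/(Σwᵢ).
Σwᵢ = 147.
Σwᵢxᵢ = 60·3 + 7·15 + 80·2 = 445.
Σwᵢyᵢ = 60·16 + 7·20 + 80·15 = 2300.
x* = 445/147 = 3.03, y* = 2300/147 = 15.65.

(3.03, 15.65)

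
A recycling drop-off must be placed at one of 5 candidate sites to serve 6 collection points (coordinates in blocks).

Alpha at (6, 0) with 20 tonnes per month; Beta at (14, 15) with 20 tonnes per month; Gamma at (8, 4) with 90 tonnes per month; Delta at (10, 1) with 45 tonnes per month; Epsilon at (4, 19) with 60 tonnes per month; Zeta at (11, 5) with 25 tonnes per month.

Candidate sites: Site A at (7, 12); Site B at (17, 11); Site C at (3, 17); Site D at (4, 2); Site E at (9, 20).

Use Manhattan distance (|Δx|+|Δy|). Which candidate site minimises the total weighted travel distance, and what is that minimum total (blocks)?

Site D, total 2665 blocks

Total weighted distance at each candidate:
  Site A (7, 12): total = 2775
  Site B (17, 11): total = 4345
  Site C (3, 17): total = 3995
  Site D (4, 2): total = 2665
  Site E (9, 20): total = 3875
Minimum is at Site D with total 2665 blocks.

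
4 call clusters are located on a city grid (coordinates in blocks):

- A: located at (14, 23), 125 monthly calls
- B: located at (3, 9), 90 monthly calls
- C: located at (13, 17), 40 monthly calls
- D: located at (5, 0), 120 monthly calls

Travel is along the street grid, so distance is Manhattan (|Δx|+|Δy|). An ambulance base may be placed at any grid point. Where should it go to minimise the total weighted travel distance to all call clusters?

Manhattan distance separates: Σwᵢ(|x−xᵢ|+|y−yᵢ|) = Σwᵢ|x−xᵢ| + Σwᵢ|y−yᵢ|, so x and y are optimised independently as 1-D weighted medians.
Total weight W = 375; half = 187.5.
x-coordinate, sorted with cumulative weight:
  x=3 (B, w=90) cum 90
  x=5 (D, w=120) cum 210  ← median
  x=13 (C, w=40) cum 250
  x=14 (A, w=125) cum 375
⇒ x* = 5
y-coordinate, sorted with cumulative weight:
  y=0 (D, w=120) cum 120
  y=9 (B, w=90) cum 210  ← median
  y=17 (C, w=40) cum 250
  y=23 (A, w=125) cum 375
⇒ y* = 9

(5, 9)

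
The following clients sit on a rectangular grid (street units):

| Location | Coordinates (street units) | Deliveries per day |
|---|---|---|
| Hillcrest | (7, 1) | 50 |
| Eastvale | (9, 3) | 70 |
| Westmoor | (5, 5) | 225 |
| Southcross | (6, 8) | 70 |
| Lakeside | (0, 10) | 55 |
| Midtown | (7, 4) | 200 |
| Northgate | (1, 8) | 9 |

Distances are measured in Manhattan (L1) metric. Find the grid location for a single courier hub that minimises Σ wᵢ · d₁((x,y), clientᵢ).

Manhattan distance separates: Σwᵢ(|x−xᵢ|+|y−yᵢ|) = Σwᵢ|x−xᵢ| + Σwᵢ|y−yᵢ|, so x and y are optimised independently as 1-D weighted medians.
Total weight W = 679; half = 339.5.
x-coordinate, sorted with cumulative weight:
  x=0 (Lakeside, w=55) cum 55
  x=1 (Northgate, w=9) cum 64
  x=5 (Westmoor, w=225) cum 289
  x=6 (Southcross, w=70) cum 359  ← median
  x=7 (Hillcrest, w=50) cum 409
  x=7 (Midtown, w=200) cum 609
  x=9 (Eastvale, w=70) cum 679
⇒ x* = 6
y-coordinate, sorted with cumulative weight:
  y=1 (Hillcrest, w=50) cum 50
  y=3 (Eastvale, w=70) cum 120
  y=4 (Midtown, w=200) cum 320
  y=5 (Westmoor, w=225) cum 545  ← median
  y=8 (Southcross, w=70) cum 615
  y=8 (Northgate, w=9) cum 624
  y=10 (Lakeside, w=55) cum 679
⇒ y* = 5

(6, 5)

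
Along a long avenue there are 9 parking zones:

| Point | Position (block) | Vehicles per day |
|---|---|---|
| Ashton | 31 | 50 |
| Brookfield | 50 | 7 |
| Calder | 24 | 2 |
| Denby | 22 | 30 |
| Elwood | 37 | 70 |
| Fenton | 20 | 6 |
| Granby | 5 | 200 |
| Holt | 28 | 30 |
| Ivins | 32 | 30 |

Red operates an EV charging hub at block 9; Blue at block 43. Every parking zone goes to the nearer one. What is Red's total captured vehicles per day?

The indifferent point is the midpoint (9+43)/2 = 26; parking zones left of it (closer to Red at 9) go to Red, those right go to Blue.
  Granby at 5 (w=200) → Red
  Fenton at 20 (w=6) → Red
  Denby at 22 (w=30) → Red
  Calder at 24 (w=2) → Red
  Holt at 28 (w=30) → Blue
  Ashton at 31 (w=50) → Blue
  Ivins at 32 (w=30) → Blue
  Elwood at 37 (w=70) → Blue
  Brookfield at 50 (w=7) → Blue
Red captures 238; Blue captures 187.

238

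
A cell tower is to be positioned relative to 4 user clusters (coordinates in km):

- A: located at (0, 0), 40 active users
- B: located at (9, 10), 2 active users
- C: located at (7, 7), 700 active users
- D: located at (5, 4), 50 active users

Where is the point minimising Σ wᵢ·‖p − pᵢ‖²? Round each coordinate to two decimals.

(6.53, 6.46)

The minimiser of Σwᵢ‖p−pᵢ‖² is the weighted centroid p* = (Σwᵢpᵢ)/(Σwᵢ).
Σwᵢ = 792.
Σwᵢxᵢ = 40·0 + 2·9 + 700·7 + 50·5 = 5168.
Σwᵢyᵢ = 40·0 + 2·10 + 700·7 + 50·4 = 5120.
x* = 5168/792 = 6.53, y* = 5120/792 = 6.46.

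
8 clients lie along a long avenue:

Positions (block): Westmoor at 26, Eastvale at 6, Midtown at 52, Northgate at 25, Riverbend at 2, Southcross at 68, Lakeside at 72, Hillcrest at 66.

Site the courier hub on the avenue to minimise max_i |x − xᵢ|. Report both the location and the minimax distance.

The 1-center on a line is the midpoint of the two extreme points: leftmost at 2, rightmost at 72.
Optimal location = (2 + 72)/2 = 37; maximum distance = (72 − 2)/2 = 35.

location 37, max distance 35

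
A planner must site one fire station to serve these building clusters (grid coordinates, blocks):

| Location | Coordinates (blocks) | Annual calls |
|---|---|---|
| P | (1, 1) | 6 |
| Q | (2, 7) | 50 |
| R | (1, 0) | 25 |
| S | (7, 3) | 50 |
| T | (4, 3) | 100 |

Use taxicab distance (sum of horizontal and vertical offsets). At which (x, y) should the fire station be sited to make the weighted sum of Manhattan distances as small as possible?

(4, 3)

Manhattan distance separates: Σwᵢ(|x−xᵢ|+|y−yᵢ|) = Σwᵢ|x−xᵢ| + Σwᵢ|y−yᵢ|, so x and y are optimised independently as 1-D weighted medians.
Total weight W = 231; half = 115.5.
x-coordinate, sorted with cumulative weight:
  x=1 (P, w=6) cum 6
  x=1 (R, w=25) cum 31
  x=2 (Q, w=50) cum 81
  x=4 (T, w=100) cum 181  ← median
  x=7 (S, w=50) cum 231
⇒ x* = 4
y-coordinate, sorted with cumulative weight:
  y=0 (R, w=25) cum 25
  y=1 (P, w=6) cum 31
  y=3 (S, w=50) cum 81
  y=3 (T, w=100) cum 181  ← median
  y=7 (Q, w=50) cum 231
⇒ y* = 3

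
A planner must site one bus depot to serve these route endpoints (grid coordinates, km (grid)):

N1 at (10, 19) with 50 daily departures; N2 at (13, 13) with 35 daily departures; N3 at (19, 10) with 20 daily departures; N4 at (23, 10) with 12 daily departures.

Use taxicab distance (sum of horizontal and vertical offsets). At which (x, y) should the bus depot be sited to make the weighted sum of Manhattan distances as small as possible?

Manhattan distance separates: Σwᵢ(|x−xᵢ|+|y−yᵢ|) = Σwᵢ|x−xᵢ| + Σwᵢ|y−yᵢ|, so x and y are optimised independently as 1-D weighted medians.
Total weight W = 117; half = 58.5.
x-coordinate, sorted with cumulative weight:
  x=10 (N1, w=50) cum 50
  x=13 (N2, w=35) cum 85  ← median
  x=19 (N3, w=20) cum 105
  x=23 (N4, w=12) cum 117
⇒ x* = 13
y-coordinate, sorted with cumulative weight:
  y=10 (N3, w=20) cum 20
  y=10 (N4, w=12) cum 32
  y=13 (N2, w=35) cum 67  ← median
  y=19 (N1, w=50) cum 117
⇒ y* = 13

(13, 13)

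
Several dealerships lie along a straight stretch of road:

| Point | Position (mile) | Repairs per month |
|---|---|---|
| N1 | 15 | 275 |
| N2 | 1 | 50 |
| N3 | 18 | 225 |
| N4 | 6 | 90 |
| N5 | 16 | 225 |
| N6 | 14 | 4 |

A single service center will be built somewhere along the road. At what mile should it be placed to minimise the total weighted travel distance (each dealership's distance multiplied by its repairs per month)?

For a sum of weighted absolute distances on a line, the optimum is the weighted median (not the mean). Total weight W = 869; half-weight = 434.5.
Sort by position and accumulate weight:
  mile 1 (N2, w=50) → cum 50
  mile 6 (N4, w=90) → cum 140
  mile 14 (N6, w=4) → cum 144
  mile 15 (N1, w=275) → cum 419
  mile 16 (N5, w=225) → cum 644  ≥ 434.5 → median here
  mile 18 (N3, w=225) → cum 869
Optimal location: mile 16.

x = 16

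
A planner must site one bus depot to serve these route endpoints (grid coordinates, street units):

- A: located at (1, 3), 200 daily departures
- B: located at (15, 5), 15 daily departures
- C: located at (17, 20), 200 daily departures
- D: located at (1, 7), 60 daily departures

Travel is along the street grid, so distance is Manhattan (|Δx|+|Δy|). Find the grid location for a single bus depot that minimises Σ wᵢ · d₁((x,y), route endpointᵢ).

Manhattan distance separates: Σwᵢ(|x−xᵢ|+|y−yᵢ|) = Σwᵢ|x−xᵢ| + Σwᵢ|y−yᵢ|, so x and y are optimised independently as 1-D weighted medians.
Total weight W = 475; half = 237.5.
x-coordinate, sorted with cumulative weight:
  x=1 (A, w=200) cum 200
  x=1 (D, w=60) cum 260  ← median
  x=15 (B, w=15) cum 275
  x=17 (C, w=200) cum 475
⇒ x* = 1
y-coordinate, sorted with cumulative weight:
  y=3 (A, w=200) cum 200
  y=5 (B, w=15) cum 215
  y=7 (D, w=60) cum 275  ← median
  y=20 (C, w=200) cum 475
⇒ y* = 7

(1, 7)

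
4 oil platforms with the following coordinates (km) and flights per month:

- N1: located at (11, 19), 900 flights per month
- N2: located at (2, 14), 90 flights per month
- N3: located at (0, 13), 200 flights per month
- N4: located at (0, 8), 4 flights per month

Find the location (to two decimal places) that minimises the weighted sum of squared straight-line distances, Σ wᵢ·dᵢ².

The minimiser of Σwᵢ‖p−pᵢ‖² is the weighted centroid p* = (Σwᵢpᵢ)/(Σwᵢ).
Σwᵢ = 1194.
Σwᵢxᵢ = 900·11 + 90·2 + 200·0 + 4·0 = 10080.
Σwᵢyᵢ = 900·19 + 90·14 + 200·13 + 4·8 = 20992.
x* = 10080/1194 = 8.44, y* = 20992/1194 = 17.58.

(8.44, 17.58)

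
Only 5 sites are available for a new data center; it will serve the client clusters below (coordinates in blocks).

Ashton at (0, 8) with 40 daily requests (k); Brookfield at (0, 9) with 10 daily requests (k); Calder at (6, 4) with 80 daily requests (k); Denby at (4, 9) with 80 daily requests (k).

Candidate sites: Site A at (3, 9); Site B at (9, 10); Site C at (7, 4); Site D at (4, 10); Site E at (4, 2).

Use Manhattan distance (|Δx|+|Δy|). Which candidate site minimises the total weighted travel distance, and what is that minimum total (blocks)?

Site A, total 910 blocks

Total weighted distance at each candidate:
  Site A (3, 9): total = 910
  Site B (9, 10): total = 1740
  Site C (7, 4): total = 1280
  Site D (4, 10): total = 1010
  Site E (4, 2): total = 1390
Minimum is at Site A with total 910 blocks.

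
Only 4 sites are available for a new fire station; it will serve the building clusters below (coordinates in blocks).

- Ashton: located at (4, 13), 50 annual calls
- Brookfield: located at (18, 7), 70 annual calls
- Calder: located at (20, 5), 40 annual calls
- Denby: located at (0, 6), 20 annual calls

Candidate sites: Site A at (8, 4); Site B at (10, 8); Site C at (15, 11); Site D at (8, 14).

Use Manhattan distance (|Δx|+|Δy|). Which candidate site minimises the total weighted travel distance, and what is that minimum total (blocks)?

Total weighted distance at each candidate:
  Site A (8, 4): total = 2280
  Site B (10, 8): total = 1940
  Site C (15, 11): total = 1980
  Site D (8, 14): total = 2600
Minimum is at Site B with total 1940 blocks.

Site B, total 1940 blocks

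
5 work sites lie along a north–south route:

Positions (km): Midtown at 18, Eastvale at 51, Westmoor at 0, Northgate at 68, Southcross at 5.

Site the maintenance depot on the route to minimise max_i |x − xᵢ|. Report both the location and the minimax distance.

The 1-center on a line is the midpoint of the two extreme points: leftmost at 0, rightmost at 68.
Optimal location = (0 + 68)/2 = 34; maximum distance = (68 − 0)/2 = 34.

location 34, max distance 34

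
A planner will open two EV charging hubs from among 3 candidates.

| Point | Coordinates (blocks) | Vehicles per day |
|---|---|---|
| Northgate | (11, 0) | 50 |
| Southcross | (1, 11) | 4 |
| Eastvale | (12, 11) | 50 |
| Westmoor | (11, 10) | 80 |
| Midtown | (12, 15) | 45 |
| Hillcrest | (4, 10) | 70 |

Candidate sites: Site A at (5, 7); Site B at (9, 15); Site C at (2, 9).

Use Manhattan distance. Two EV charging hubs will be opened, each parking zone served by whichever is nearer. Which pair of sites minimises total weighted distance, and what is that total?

Evaluate every pair (each demand assigned to the nearer of the two):
  {Site A, Site B}: total = 2007
  {Site B, Site C}: total = 2117
  {Site A, Site C}: total = 2817
Best pair: {Site A, Site B} with total 2007.

{Site A, Site B}, total 2007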